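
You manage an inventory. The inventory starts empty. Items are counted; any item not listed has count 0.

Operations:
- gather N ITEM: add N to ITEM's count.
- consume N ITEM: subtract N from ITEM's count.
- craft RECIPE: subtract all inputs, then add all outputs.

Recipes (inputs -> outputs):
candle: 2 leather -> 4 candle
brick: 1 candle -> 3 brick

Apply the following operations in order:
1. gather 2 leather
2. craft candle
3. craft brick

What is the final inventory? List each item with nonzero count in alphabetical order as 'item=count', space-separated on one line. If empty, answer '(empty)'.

After 1 (gather 2 leather): leather=2
After 2 (craft candle): candle=4
After 3 (craft brick): brick=3 candle=3

Answer: brick=3 candle=3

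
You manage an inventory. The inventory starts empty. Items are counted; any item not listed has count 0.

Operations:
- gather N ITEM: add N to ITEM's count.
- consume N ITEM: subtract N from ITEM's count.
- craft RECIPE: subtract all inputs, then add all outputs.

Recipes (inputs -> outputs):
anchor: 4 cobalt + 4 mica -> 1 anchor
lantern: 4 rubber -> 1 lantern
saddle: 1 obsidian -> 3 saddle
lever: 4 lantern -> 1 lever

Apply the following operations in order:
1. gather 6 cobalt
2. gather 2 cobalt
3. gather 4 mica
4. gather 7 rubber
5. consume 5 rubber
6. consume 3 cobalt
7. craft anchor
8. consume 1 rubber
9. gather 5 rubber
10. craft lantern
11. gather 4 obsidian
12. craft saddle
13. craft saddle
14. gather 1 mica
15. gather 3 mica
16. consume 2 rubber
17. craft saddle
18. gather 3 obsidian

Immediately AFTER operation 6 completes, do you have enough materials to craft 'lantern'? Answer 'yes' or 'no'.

Answer: no

Derivation:
After 1 (gather 6 cobalt): cobalt=6
After 2 (gather 2 cobalt): cobalt=8
After 3 (gather 4 mica): cobalt=8 mica=4
After 4 (gather 7 rubber): cobalt=8 mica=4 rubber=7
After 5 (consume 5 rubber): cobalt=8 mica=4 rubber=2
After 6 (consume 3 cobalt): cobalt=5 mica=4 rubber=2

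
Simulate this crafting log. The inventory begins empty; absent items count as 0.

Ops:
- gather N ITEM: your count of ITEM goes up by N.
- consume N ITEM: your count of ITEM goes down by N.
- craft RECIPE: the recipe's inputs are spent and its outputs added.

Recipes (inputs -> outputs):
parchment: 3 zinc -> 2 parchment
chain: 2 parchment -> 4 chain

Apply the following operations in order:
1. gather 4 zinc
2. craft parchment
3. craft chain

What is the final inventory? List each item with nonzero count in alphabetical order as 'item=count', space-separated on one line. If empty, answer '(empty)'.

Answer: chain=4 zinc=1

Derivation:
After 1 (gather 4 zinc): zinc=4
After 2 (craft parchment): parchment=2 zinc=1
After 3 (craft chain): chain=4 zinc=1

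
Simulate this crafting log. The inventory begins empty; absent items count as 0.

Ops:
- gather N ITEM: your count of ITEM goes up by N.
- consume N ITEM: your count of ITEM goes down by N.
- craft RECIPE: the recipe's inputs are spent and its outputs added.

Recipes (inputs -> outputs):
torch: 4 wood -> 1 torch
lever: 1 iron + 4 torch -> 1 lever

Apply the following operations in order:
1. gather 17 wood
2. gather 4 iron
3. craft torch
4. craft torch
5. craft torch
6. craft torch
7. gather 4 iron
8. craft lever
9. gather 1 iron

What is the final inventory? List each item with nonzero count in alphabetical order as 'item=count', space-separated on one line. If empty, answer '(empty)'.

Answer: iron=8 lever=1 wood=1

Derivation:
After 1 (gather 17 wood): wood=17
After 2 (gather 4 iron): iron=4 wood=17
After 3 (craft torch): iron=4 torch=1 wood=13
After 4 (craft torch): iron=4 torch=2 wood=9
After 5 (craft torch): iron=4 torch=3 wood=5
After 6 (craft torch): iron=4 torch=4 wood=1
After 7 (gather 4 iron): iron=8 torch=4 wood=1
After 8 (craft lever): iron=7 lever=1 wood=1
After 9 (gather 1 iron): iron=8 lever=1 wood=1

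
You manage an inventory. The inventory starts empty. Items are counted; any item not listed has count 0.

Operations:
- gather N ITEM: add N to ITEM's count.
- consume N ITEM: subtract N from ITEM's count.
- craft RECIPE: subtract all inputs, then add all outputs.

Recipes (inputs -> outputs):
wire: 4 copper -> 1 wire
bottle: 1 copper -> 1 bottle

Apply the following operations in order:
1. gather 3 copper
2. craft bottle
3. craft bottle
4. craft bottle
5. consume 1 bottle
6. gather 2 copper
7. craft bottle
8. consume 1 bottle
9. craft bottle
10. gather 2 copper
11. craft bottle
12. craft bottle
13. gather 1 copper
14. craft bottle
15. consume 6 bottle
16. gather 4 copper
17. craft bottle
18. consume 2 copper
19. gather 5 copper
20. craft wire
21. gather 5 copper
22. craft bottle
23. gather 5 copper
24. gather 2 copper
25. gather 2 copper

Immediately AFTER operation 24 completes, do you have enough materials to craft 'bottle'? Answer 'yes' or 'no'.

Answer: yes

Derivation:
After 1 (gather 3 copper): copper=3
After 2 (craft bottle): bottle=1 copper=2
After 3 (craft bottle): bottle=2 copper=1
After 4 (craft bottle): bottle=3
After 5 (consume 1 bottle): bottle=2
After 6 (gather 2 copper): bottle=2 copper=2
After 7 (craft bottle): bottle=3 copper=1
After 8 (consume 1 bottle): bottle=2 copper=1
After 9 (craft bottle): bottle=3
After 10 (gather 2 copper): bottle=3 copper=2
After 11 (craft bottle): bottle=4 copper=1
After 12 (craft bottle): bottle=5
After 13 (gather 1 copper): bottle=5 copper=1
After 14 (craft bottle): bottle=6
After 15 (consume 6 bottle): (empty)
After 16 (gather 4 copper): copper=4
After 17 (craft bottle): bottle=1 copper=3
After 18 (consume 2 copper): bottle=1 copper=1
After 19 (gather 5 copper): bottle=1 copper=6
After 20 (craft wire): bottle=1 copper=2 wire=1
After 21 (gather 5 copper): bottle=1 copper=7 wire=1
After 22 (craft bottle): bottle=2 copper=6 wire=1
After 23 (gather 5 copper): bottle=2 copper=11 wire=1
After 24 (gather 2 copper): bottle=2 copper=13 wire=1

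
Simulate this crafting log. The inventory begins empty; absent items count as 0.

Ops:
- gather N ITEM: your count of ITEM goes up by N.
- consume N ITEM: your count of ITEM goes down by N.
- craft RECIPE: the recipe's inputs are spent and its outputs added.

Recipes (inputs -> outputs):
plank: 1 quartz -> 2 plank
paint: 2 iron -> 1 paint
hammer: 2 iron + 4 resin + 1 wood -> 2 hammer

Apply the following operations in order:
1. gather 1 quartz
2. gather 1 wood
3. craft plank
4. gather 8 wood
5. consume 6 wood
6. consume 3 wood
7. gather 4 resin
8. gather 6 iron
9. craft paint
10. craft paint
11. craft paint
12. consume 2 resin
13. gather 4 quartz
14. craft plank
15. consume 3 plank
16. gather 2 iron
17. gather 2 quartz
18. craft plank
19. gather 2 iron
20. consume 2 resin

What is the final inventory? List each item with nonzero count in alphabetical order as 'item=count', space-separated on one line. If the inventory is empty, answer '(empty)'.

Answer: iron=4 paint=3 plank=3 quartz=4

Derivation:
After 1 (gather 1 quartz): quartz=1
After 2 (gather 1 wood): quartz=1 wood=1
After 3 (craft plank): plank=2 wood=1
After 4 (gather 8 wood): plank=2 wood=9
After 5 (consume 6 wood): plank=2 wood=3
After 6 (consume 3 wood): plank=2
After 7 (gather 4 resin): plank=2 resin=4
After 8 (gather 6 iron): iron=6 plank=2 resin=4
After 9 (craft paint): iron=4 paint=1 plank=2 resin=4
After 10 (craft paint): iron=2 paint=2 plank=2 resin=4
After 11 (craft paint): paint=3 plank=2 resin=4
After 12 (consume 2 resin): paint=3 plank=2 resin=2
After 13 (gather 4 quartz): paint=3 plank=2 quartz=4 resin=2
After 14 (craft plank): paint=3 plank=4 quartz=3 resin=2
After 15 (consume 3 plank): paint=3 plank=1 quartz=3 resin=2
After 16 (gather 2 iron): iron=2 paint=3 plank=1 quartz=3 resin=2
After 17 (gather 2 quartz): iron=2 paint=3 plank=1 quartz=5 resin=2
After 18 (craft plank): iron=2 paint=3 plank=3 quartz=4 resin=2
After 19 (gather 2 iron): iron=4 paint=3 plank=3 quartz=4 resin=2
After 20 (consume 2 resin): iron=4 paint=3 plank=3 quartz=4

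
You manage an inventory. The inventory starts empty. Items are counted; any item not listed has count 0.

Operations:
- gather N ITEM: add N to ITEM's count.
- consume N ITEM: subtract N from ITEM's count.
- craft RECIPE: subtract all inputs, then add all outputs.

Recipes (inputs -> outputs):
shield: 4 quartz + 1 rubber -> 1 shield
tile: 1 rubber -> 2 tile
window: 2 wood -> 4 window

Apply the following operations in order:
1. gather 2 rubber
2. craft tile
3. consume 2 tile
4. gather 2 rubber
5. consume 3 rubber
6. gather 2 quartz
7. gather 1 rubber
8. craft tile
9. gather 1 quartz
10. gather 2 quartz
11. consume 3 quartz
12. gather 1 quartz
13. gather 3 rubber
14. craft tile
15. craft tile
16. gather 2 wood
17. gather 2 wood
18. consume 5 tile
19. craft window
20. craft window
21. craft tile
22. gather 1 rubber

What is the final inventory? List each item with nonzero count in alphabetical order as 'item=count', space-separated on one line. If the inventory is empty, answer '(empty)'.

Answer: quartz=3 rubber=1 tile=3 window=8

Derivation:
After 1 (gather 2 rubber): rubber=2
After 2 (craft tile): rubber=1 tile=2
After 3 (consume 2 tile): rubber=1
After 4 (gather 2 rubber): rubber=3
After 5 (consume 3 rubber): (empty)
After 6 (gather 2 quartz): quartz=2
After 7 (gather 1 rubber): quartz=2 rubber=1
After 8 (craft tile): quartz=2 tile=2
After 9 (gather 1 quartz): quartz=3 tile=2
After 10 (gather 2 quartz): quartz=5 tile=2
After 11 (consume 3 quartz): quartz=2 tile=2
After 12 (gather 1 quartz): quartz=3 tile=2
After 13 (gather 3 rubber): quartz=3 rubber=3 tile=2
After 14 (craft tile): quartz=3 rubber=2 tile=4
After 15 (craft tile): quartz=3 rubber=1 tile=6
After 16 (gather 2 wood): quartz=3 rubber=1 tile=6 wood=2
After 17 (gather 2 wood): quartz=3 rubber=1 tile=6 wood=4
After 18 (consume 5 tile): quartz=3 rubber=1 tile=1 wood=4
After 19 (craft window): quartz=3 rubber=1 tile=1 window=4 wood=2
After 20 (craft window): quartz=3 rubber=1 tile=1 window=8
After 21 (craft tile): quartz=3 tile=3 window=8
After 22 (gather 1 rubber): quartz=3 rubber=1 tile=3 window=8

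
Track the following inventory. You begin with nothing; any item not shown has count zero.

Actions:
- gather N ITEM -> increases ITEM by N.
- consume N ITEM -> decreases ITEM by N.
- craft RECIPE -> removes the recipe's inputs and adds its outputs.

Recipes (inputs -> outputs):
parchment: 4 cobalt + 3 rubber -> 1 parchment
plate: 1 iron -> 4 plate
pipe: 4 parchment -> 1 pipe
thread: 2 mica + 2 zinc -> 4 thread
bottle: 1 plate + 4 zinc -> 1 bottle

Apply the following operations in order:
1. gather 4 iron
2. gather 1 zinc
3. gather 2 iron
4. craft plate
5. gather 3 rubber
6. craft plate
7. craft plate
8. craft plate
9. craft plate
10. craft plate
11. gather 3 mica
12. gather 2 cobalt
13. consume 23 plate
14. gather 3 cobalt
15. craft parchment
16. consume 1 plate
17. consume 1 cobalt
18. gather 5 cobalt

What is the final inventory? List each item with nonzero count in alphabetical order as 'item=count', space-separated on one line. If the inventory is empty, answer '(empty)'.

After 1 (gather 4 iron): iron=4
After 2 (gather 1 zinc): iron=4 zinc=1
After 3 (gather 2 iron): iron=6 zinc=1
After 4 (craft plate): iron=5 plate=4 zinc=1
After 5 (gather 3 rubber): iron=5 plate=4 rubber=3 zinc=1
After 6 (craft plate): iron=4 plate=8 rubber=3 zinc=1
After 7 (craft plate): iron=3 plate=12 rubber=3 zinc=1
After 8 (craft plate): iron=2 plate=16 rubber=3 zinc=1
After 9 (craft plate): iron=1 plate=20 rubber=3 zinc=1
After 10 (craft plate): plate=24 rubber=3 zinc=1
After 11 (gather 3 mica): mica=3 plate=24 rubber=3 zinc=1
After 12 (gather 2 cobalt): cobalt=2 mica=3 plate=24 rubber=3 zinc=1
After 13 (consume 23 plate): cobalt=2 mica=3 plate=1 rubber=3 zinc=1
After 14 (gather 3 cobalt): cobalt=5 mica=3 plate=1 rubber=3 zinc=1
After 15 (craft parchment): cobalt=1 mica=3 parchment=1 plate=1 zinc=1
After 16 (consume 1 plate): cobalt=1 mica=3 parchment=1 zinc=1
After 17 (consume 1 cobalt): mica=3 parchment=1 zinc=1
After 18 (gather 5 cobalt): cobalt=5 mica=3 parchment=1 zinc=1

Answer: cobalt=5 mica=3 parchment=1 zinc=1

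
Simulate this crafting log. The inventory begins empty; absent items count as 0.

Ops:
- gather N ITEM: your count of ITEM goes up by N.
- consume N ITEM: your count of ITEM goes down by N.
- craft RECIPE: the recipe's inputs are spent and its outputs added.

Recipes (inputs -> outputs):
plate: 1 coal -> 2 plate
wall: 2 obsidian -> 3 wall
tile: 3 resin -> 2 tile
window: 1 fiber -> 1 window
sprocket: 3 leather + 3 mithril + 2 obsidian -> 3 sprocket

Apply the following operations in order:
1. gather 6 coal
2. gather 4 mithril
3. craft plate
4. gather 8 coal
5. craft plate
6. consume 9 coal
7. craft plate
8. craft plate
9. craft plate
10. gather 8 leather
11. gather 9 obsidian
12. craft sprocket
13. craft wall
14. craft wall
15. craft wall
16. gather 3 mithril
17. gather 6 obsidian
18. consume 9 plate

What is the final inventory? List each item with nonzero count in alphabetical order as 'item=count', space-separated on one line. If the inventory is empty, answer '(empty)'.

After 1 (gather 6 coal): coal=6
After 2 (gather 4 mithril): coal=6 mithril=4
After 3 (craft plate): coal=5 mithril=4 plate=2
After 4 (gather 8 coal): coal=13 mithril=4 plate=2
After 5 (craft plate): coal=12 mithril=4 plate=4
After 6 (consume 9 coal): coal=3 mithril=4 plate=4
After 7 (craft plate): coal=2 mithril=4 plate=6
After 8 (craft plate): coal=1 mithril=4 plate=8
After 9 (craft plate): mithril=4 plate=10
After 10 (gather 8 leather): leather=8 mithril=4 plate=10
After 11 (gather 9 obsidian): leather=8 mithril=4 obsidian=9 plate=10
After 12 (craft sprocket): leather=5 mithril=1 obsidian=7 plate=10 sprocket=3
After 13 (craft wall): leather=5 mithril=1 obsidian=5 plate=10 sprocket=3 wall=3
After 14 (craft wall): leather=5 mithril=1 obsidian=3 plate=10 sprocket=3 wall=6
After 15 (craft wall): leather=5 mithril=1 obsidian=1 plate=10 sprocket=3 wall=9
After 16 (gather 3 mithril): leather=5 mithril=4 obsidian=1 plate=10 sprocket=3 wall=9
After 17 (gather 6 obsidian): leather=5 mithril=4 obsidian=7 plate=10 sprocket=3 wall=9
After 18 (consume 9 plate): leather=5 mithril=4 obsidian=7 plate=1 sprocket=3 wall=9

Answer: leather=5 mithril=4 obsidian=7 plate=1 sprocket=3 wall=9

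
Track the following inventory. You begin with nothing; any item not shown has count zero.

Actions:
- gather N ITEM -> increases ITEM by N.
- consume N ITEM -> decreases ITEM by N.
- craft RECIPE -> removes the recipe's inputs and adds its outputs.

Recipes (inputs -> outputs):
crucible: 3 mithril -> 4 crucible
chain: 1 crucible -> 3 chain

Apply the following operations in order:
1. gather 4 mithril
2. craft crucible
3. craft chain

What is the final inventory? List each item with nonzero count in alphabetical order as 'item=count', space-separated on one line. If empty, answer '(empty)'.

After 1 (gather 4 mithril): mithril=4
After 2 (craft crucible): crucible=4 mithril=1
After 3 (craft chain): chain=3 crucible=3 mithril=1

Answer: chain=3 crucible=3 mithril=1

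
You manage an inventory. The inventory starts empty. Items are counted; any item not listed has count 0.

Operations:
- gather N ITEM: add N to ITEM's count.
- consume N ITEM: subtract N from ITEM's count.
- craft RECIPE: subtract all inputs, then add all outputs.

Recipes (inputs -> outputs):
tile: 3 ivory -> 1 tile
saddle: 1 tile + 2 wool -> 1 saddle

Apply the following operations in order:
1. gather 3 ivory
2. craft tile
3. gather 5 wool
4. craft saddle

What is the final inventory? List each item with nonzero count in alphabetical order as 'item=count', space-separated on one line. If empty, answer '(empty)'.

Answer: saddle=1 wool=3

Derivation:
After 1 (gather 3 ivory): ivory=3
After 2 (craft tile): tile=1
After 3 (gather 5 wool): tile=1 wool=5
After 4 (craft saddle): saddle=1 wool=3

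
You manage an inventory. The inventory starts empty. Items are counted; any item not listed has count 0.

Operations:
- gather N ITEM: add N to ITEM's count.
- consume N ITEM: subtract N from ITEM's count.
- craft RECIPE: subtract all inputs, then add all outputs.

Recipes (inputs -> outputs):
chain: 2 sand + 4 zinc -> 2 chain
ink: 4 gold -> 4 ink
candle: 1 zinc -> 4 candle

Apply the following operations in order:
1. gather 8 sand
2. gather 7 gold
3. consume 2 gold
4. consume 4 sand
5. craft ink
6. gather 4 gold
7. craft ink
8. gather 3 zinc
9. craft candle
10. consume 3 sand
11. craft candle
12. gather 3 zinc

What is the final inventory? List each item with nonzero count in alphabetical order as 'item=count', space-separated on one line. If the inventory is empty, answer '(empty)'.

Answer: candle=8 gold=1 ink=8 sand=1 zinc=4

Derivation:
After 1 (gather 8 sand): sand=8
After 2 (gather 7 gold): gold=7 sand=8
After 3 (consume 2 gold): gold=5 sand=8
After 4 (consume 4 sand): gold=5 sand=4
After 5 (craft ink): gold=1 ink=4 sand=4
After 6 (gather 4 gold): gold=5 ink=4 sand=4
After 7 (craft ink): gold=1 ink=8 sand=4
After 8 (gather 3 zinc): gold=1 ink=8 sand=4 zinc=3
After 9 (craft candle): candle=4 gold=1 ink=8 sand=4 zinc=2
After 10 (consume 3 sand): candle=4 gold=1 ink=8 sand=1 zinc=2
After 11 (craft candle): candle=8 gold=1 ink=8 sand=1 zinc=1
After 12 (gather 3 zinc): candle=8 gold=1 ink=8 sand=1 zinc=4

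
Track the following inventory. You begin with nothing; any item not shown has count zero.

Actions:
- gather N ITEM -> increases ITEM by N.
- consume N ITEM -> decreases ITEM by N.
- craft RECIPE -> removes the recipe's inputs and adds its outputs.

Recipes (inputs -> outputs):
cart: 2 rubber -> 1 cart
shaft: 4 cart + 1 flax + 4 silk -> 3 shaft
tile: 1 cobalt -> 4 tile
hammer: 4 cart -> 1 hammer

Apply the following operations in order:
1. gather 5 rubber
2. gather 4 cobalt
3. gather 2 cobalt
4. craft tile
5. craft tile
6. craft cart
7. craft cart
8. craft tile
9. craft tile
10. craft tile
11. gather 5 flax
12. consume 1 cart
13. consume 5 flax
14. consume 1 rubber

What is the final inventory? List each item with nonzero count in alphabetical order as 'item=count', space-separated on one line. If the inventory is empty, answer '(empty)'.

After 1 (gather 5 rubber): rubber=5
After 2 (gather 4 cobalt): cobalt=4 rubber=5
After 3 (gather 2 cobalt): cobalt=6 rubber=5
After 4 (craft tile): cobalt=5 rubber=5 tile=4
After 5 (craft tile): cobalt=4 rubber=5 tile=8
After 6 (craft cart): cart=1 cobalt=4 rubber=3 tile=8
After 7 (craft cart): cart=2 cobalt=4 rubber=1 tile=8
After 8 (craft tile): cart=2 cobalt=3 rubber=1 tile=12
After 9 (craft tile): cart=2 cobalt=2 rubber=1 tile=16
After 10 (craft tile): cart=2 cobalt=1 rubber=1 tile=20
After 11 (gather 5 flax): cart=2 cobalt=1 flax=5 rubber=1 tile=20
After 12 (consume 1 cart): cart=1 cobalt=1 flax=5 rubber=1 tile=20
After 13 (consume 5 flax): cart=1 cobalt=1 rubber=1 tile=20
After 14 (consume 1 rubber): cart=1 cobalt=1 tile=20

Answer: cart=1 cobalt=1 tile=20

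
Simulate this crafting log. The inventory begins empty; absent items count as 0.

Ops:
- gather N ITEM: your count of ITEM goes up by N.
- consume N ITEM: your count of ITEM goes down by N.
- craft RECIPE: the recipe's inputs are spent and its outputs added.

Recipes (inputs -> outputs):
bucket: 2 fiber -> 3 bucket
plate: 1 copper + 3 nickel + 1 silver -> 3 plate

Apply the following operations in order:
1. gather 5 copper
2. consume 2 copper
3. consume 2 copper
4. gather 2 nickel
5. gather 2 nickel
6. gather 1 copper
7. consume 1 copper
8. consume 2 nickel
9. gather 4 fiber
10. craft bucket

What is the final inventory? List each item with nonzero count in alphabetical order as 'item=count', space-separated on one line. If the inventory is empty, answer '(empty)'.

After 1 (gather 5 copper): copper=5
After 2 (consume 2 copper): copper=3
After 3 (consume 2 copper): copper=1
After 4 (gather 2 nickel): copper=1 nickel=2
After 5 (gather 2 nickel): copper=1 nickel=4
After 6 (gather 1 copper): copper=2 nickel=4
After 7 (consume 1 copper): copper=1 nickel=4
After 8 (consume 2 nickel): copper=1 nickel=2
After 9 (gather 4 fiber): copper=1 fiber=4 nickel=2
After 10 (craft bucket): bucket=3 copper=1 fiber=2 nickel=2

Answer: bucket=3 copper=1 fiber=2 nickel=2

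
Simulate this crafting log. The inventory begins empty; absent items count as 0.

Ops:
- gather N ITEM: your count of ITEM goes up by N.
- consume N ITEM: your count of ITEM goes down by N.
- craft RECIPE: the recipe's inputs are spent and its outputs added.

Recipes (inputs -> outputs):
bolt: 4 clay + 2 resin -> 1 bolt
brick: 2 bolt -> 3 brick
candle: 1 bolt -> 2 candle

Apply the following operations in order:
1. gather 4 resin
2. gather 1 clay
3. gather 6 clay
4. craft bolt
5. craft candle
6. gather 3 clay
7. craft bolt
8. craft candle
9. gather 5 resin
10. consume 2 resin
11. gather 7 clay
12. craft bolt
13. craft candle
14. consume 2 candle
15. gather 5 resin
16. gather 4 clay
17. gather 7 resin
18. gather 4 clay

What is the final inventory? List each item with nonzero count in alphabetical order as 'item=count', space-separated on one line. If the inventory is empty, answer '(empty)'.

Answer: candle=4 clay=13 resin=13

Derivation:
After 1 (gather 4 resin): resin=4
After 2 (gather 1 clay): clay=1 resin=4
After 3 (gather 6 clay): clay=7 resin=4
After 4 (craft bolt): bolt=1 clay=3 resin=2
After 5 (craft candle): candle=2 clay=3 resin=2
After 6 (gather 3 clay): candle=2 clay=6 resin=2
After 7 (craft bolt): bolt=1 candle=2 clay=2
After 8 (craft candle): candle=4 clay=2
After 9 (gather 5 resin): candle=4 clay=2 resin=5
After 10 (consume 2 resin): candle=4 clay=2 resin=3
After 11 (gather 7 clay): candle=4 clay=9 resin=3
After 12 (craft bolt): bolt=1 candle=4 clay=5 resin=1
After 13 (craft candle): candle=6 clay=5 resin=1
After 14 (consume 2 candle): candle=4 clay=5 resin=1
After 15 (gather 5 resin): candle=4 clay=5 resin=6
After 16 (gather 4 clay): candle=4 clay=9 resin=6
After 17 (gather 7 resin): candle=4 clay=9 resin=13
After 18 (gather 4 clay): candle=4 clay=13 resin=13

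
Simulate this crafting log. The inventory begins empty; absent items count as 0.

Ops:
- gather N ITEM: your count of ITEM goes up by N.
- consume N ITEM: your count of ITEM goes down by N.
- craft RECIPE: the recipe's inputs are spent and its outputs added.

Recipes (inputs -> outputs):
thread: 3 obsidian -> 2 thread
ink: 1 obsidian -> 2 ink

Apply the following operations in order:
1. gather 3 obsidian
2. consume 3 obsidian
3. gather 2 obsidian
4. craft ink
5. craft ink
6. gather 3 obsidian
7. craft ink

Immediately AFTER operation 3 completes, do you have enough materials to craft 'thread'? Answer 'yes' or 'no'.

Answer: no

Derivation:
After 1 (gather 3 obsidian): obsidian=3
After 2 (consume 3 obsidian): (empty)
After 3 (gather 2 obsidian): obsidian=2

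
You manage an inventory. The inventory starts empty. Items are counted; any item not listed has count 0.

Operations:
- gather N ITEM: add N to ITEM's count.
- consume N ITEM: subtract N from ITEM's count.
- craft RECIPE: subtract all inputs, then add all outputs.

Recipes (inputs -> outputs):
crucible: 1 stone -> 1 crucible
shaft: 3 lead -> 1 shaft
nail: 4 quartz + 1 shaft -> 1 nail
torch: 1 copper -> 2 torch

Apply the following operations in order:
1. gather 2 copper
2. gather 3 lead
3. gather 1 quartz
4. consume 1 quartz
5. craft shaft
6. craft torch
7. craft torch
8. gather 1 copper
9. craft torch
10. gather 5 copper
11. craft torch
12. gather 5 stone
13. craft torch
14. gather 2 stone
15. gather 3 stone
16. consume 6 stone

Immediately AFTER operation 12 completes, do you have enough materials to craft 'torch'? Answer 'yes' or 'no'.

After 1 (gather 2 copper): copper=2
After 2 (gather 3 lead): copper=2 lead=3
After 3 (gather 1 quartz): copper=2 lead=3 quartz=1
After 4 (consume 1 quartz): copper=2 lead=3
After 5 (craft shaft): copper=2 shaft=1
After 6 (craft torch): copper=1 shaft=1 torch=2
After 7 (craft torch): shaft=1 torch=4
After 8 (gather 1 copper): copper=1 shaft=1 torch=4
After 9 (craft torch): shaft=1 torch=6
After 10 (gather 5 copper): copper=5 shaft=1 torch=6
After 11 (craft torch): copper=4 shaft=1 torch=8
After 12 (gather 5 stone): copper=4 shaft=1 stone=5 torch=8

Answer: yes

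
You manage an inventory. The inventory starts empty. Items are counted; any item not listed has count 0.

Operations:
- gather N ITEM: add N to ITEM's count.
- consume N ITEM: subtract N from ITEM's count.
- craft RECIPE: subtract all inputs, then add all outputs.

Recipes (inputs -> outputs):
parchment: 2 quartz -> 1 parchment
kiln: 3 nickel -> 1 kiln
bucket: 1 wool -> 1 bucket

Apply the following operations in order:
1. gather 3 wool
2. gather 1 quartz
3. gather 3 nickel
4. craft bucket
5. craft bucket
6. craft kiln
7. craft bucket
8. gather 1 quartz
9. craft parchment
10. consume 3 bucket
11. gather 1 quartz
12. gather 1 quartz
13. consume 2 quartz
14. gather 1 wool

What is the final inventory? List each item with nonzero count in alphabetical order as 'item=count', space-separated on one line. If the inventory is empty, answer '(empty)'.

Answer: kiln=1 parchment=1 wool=1

Derivation:
After 1 (gather 3 wool): wool=3
After 2 (gather 1 quartz): quartz=1 wool=3
After 3 (gather 3 nickel): nickel=3 quartz=1 wool=3
After 4 (craft bucket): bucket=1 nickel=3 quartz=1 wool=2
After 5 (craft bucket): bucket=2 nickel=3 quartz=1 wool=1
After 6 (craft kiln): bucket=2 kiln=1 quartz=1 wool=1
After 7 (craft bucket): bucket=3 kiln=1 quartz=1
After 8 (gather 1 quartz): bucket=3 kiln=1 quartz=2
After 9 (craft parchment): bucket=3 kiln=1 parchment=1
After 10 (consume 3 bucket): kiln=1 parchment=1
After 11 (gather 1 quartz): kiln=1 parchment=1 quartz=1
After 12 (gather 1 quartz): kiln=1 parchment=1 quartz=2
After 13 (consume 2 quartz): kiln=1 parchment=1
After 14 (gather 1 wool): kiln=1 parchment=1 wool=1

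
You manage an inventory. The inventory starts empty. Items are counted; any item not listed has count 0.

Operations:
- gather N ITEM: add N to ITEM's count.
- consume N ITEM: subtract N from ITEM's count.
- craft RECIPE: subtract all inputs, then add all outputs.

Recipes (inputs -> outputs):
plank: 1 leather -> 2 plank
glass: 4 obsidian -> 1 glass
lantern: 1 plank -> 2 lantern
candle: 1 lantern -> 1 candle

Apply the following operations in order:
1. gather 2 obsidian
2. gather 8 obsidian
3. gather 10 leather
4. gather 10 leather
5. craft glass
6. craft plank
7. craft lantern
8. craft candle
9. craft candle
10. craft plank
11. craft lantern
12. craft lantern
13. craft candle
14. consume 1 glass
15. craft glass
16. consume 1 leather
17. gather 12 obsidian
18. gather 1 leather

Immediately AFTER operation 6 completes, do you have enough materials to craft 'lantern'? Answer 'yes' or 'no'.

After 1 (gather 2 obsidian): obsidian=2
After 2 (gather 8 obsidian): obsidian=10
After 3 (gather 10 leather): leather=10 obsidian=10
After 4 (gather 10 leather): leather=20 obsidian=10
After 5 (craft glass): glass=1 leather=20 obsidian=6
After 6 (craft plank): glass=1 leather=19 obsidian=6 plank=2

Answer: yes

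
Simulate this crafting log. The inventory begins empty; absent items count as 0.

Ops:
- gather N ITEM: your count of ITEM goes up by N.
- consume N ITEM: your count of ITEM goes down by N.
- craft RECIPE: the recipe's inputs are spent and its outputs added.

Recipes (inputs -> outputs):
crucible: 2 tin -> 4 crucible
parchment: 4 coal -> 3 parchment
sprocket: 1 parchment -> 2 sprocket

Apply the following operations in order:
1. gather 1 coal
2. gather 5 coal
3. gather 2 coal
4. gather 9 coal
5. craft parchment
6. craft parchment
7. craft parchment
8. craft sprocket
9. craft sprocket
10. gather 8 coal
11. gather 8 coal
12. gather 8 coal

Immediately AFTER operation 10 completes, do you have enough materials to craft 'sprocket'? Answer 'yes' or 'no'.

Answer: yes

Derivation:
After 1 (gather 1 coal): coal=1
After 2 (gather 5 coal): coal=6
After 3 (gather 2 coal): coal=8
After 4 (gather 9 coal): coal=17
After 5 (craft parchment): coal=13 parchment=3
After 6 (craft parchment): coal=9 parchment=6
After 7 (craft parchment): coal=5 parchment=9
After 8 (craft sprocket): coal=5 parchment=8 sprocket=2
After 9 (craft sprocket): coal=5 parchment=7 sprocket=4
After 10 (gather 8 coal): coal=13 parchment=7 sprocket=4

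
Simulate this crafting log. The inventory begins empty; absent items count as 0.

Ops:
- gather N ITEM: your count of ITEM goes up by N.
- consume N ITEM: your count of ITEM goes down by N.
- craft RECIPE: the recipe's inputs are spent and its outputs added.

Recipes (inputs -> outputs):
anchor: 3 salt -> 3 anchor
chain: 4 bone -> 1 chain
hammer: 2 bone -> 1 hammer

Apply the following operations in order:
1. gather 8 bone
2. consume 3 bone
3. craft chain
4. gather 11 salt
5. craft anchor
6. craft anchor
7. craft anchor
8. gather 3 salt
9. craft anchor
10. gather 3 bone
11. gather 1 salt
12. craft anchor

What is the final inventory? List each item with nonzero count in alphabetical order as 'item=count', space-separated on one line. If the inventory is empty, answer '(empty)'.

After 1 (gather 8 bone): bone=8
After 2 (consume 3 bone): bone=5
After 3 (craft chain): bone=1 chain=1
After 4 (gather 11 salt): bone=1 chain=1 salt=11
After 5 (craft anchor): anchor=3 bone=1 chain=1 salt=8
After 6 (craft anchor): anchor=6 bone=1 chain=1 salt=5
After 7 (craft anchor): anchor=9 bone=1 chain=1 salt=2
After 8 (gather 3 salt): anchor=9 bone=1 chain=1 salt=5
After 9 (craft anchor): anchor=12 bone=1 chain=1 salt=2
After 10 (gather 3 bone): anchor=12 bone=4 chain=1 salt=2
After 11 (gather 1 salt): anchor=12 bone=4 chain=1 salt=3
After 12 (craft anchor): anchor=15 bone=4 chain=1

Answer: anchor=15 bone=4 chain=1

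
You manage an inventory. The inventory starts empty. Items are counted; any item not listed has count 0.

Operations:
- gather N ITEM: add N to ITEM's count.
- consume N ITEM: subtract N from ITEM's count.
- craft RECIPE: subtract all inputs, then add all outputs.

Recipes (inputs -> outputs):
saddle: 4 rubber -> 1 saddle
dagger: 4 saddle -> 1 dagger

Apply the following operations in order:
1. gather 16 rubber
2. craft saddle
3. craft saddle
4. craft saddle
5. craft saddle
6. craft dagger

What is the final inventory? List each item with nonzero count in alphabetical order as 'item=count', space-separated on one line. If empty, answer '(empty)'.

After 1 (gather 16 rubber): rubber=16
After 2 (craft saddle): rubber=12 saddle=1
After 3 (craft saddle): rubber=8 saddle=2
After 4 (craft saddle): rubber=4 saddle=3
After 5 (craft saddle): saddle=4
After 6 (craft dagger): dagger=1

Answer: dagger=1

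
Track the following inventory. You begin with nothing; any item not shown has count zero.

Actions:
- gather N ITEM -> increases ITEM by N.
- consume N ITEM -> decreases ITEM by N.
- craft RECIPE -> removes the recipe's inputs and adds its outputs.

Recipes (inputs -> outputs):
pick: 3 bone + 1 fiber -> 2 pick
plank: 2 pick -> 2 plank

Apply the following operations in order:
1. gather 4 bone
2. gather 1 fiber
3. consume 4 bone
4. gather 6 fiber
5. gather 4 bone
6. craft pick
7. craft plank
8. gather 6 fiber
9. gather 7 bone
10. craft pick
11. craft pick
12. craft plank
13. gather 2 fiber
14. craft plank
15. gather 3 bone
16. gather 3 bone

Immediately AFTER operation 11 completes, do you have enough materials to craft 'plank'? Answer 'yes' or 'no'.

Answer: yes

Derivation:
After 1 (gather 4 bone): bone=4
After 2 (gather 1 fiber): bone=4 fiber=1
After 3 (consume 4 bone): fiber=1
After 4 (gather 6 fiber): fiber=7
After 5 (gather 4 bone): bone=4 fiber=7
After 6 (craft pick): bone=1 fiber=6 pick=2
After 7 (craft plank): bone=1 fiber=6 plank=2
After 8 (gather 6 fiber): bone=1 fiber=12 plank=2
After 9 (gather 7 bone): bone=8 fiber=12 plank=2
After 10 (craft pick): bone=5 fiber=11 pick=2 plank=2
After 11 (craft pick): bone=2 fiber=10 pick=4 plank=2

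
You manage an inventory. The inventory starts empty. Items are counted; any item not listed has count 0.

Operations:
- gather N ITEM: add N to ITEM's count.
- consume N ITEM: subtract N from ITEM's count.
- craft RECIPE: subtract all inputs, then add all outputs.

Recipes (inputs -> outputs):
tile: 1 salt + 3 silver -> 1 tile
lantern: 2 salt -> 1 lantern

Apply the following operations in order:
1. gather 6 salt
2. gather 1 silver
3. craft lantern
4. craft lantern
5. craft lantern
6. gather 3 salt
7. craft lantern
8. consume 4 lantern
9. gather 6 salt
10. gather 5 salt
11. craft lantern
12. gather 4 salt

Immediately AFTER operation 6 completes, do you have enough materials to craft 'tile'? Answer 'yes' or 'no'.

After 1 (gather 6 salt): salt=6
After 2 (gather 1 silver): salt=6 silver=1
After 3 (craft lantern): lantern=1 salt=4 silver=1
After 4 (craft lantern): lantern=2 salt=2 silver=1
After 5 (craft lantern): lantern=3 silver=1
After 6 (gather 3 salt): lantern=3 salt=3 silver=1

Answer: no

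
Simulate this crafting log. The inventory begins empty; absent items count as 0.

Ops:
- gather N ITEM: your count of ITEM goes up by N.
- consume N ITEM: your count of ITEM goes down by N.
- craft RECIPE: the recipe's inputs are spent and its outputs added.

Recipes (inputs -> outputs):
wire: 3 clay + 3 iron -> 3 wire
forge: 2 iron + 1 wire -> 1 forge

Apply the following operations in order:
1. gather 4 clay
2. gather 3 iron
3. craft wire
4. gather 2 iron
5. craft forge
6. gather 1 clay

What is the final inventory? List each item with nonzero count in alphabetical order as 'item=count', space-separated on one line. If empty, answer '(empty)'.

Answer: clay=2 forge=1 wire=2

Derivation:
After 1 (gather 4 clay): clay=4
After 2 (gather 3 iron): clay=4 iron=3
After 3 (craft wire): clay=1 wire=3
After 4 (gather 2 iron): clay=1 iron=2 wire=3
After 5 (craft forge): clay=1 forge=1 wire=2
After 6 (gather 1 clay): clay=2 forge=1 wire=2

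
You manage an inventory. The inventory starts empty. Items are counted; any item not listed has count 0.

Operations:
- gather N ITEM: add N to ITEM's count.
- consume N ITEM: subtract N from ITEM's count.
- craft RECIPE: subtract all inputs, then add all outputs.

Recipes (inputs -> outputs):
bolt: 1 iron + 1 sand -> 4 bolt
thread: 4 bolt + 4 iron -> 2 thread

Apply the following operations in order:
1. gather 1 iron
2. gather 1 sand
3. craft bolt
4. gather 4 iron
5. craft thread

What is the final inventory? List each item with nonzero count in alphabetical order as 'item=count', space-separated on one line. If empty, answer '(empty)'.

Answer: thread=2

Derivation:
After 1 (gather 1 iron): iron=1
After 2 (gather 1 sand): iron=1 sand=1
After 3 (craft bolt): bolt=4
After 4 (gather 4 iron): bolt=4 iron=4
After 5 (craft thread): thread=2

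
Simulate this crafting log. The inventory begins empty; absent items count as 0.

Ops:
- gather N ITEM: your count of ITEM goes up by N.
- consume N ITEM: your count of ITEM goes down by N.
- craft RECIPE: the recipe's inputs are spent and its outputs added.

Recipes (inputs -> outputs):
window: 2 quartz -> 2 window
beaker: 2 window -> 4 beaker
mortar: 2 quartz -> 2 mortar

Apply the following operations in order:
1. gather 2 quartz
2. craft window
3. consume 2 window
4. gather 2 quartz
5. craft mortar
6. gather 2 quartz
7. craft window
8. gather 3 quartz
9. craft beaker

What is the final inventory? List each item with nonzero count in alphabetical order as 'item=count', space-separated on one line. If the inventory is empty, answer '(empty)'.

After 1 (gather 2 quartz): quartz=2
After 2 (craft window): window=2
After 3 (consume 2 window): (empty)
After 4 (gather 2 quartz): quartz=2
After 5 (craft mortar): mortar=2
After 6 (gather 2 quartz): mortar=2 quartz=2
After 7 (craft window): mortar=2 window=2
After 8 (gather 3 quartz): mortar=2 quartz=3 window=2
After 9 (craft beaker): beaker=4 mortar=2 quartz=3

Answer: beaker=4 mortar=2 quartz=3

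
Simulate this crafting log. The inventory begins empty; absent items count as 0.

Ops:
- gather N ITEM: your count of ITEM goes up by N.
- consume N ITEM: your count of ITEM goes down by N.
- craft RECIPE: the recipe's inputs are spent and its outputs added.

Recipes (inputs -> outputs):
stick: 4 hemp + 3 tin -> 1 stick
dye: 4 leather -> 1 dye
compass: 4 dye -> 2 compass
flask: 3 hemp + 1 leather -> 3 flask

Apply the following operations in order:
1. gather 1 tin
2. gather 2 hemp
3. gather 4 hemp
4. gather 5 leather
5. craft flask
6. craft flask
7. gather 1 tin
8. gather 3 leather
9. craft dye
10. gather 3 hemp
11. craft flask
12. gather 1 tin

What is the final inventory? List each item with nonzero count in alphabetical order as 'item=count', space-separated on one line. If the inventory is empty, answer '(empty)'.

After 1 (gather 1 tin): tin=1
After 2 (gather 2 hemp): hemp=2 tin=1
After 3 (gather 4 hemp): hemp=6 tin=1
After 4 (gather 5 leather): hemp=6 leather=5 tin=1
After 5 (craft flask): flask=3 hemp=3 leather=4 tin=1
After 6 (craft flask): flask=6 leather=3 tin=1
After 7 (gather 1 tin): flask=6 leather=3 tin=2
After 8 (gather 3 leather): flask=6 leather=6 tin=2
After 9 (craft dye): dye=1 flask=6 leather=2 tin=2
After 10 (gather 3 hemp): dye=1 flask=6 hemp=3 leather=2 tin=2
After 11 (craft flask): dye=1 flask=9 leather=1 tin=2
After 12 (gather 1 tin): dye=1 flask=9 leather=1 tin=3

Answer: dye=1 flask=9 leather=1 tin=3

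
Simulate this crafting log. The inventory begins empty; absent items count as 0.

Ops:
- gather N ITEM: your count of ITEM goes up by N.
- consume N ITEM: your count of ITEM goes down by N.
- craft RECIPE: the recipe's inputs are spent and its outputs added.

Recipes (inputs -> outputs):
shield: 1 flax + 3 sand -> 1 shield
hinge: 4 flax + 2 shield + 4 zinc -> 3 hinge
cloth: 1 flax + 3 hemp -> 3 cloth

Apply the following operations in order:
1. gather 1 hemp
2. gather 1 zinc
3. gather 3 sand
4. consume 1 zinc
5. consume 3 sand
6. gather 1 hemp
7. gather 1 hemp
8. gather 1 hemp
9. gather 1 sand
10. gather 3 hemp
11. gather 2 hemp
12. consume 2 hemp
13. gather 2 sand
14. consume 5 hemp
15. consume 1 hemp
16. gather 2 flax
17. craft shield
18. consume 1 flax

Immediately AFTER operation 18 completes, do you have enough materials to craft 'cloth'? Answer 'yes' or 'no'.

Answer: no

Derivation:
After 1 (gather 1 hemp): hemp=1
After 2 (gather 1 zinc): hemp=1 zinc=1
After 3 (gather 3 sand): hemp=1 sand=3 zinc=1
After 4 (consume 1 zinc): hemp=1 sand=3
After 5 (consume 3 sand): hemp=1
After 6 (gather 1 hemp): hemp=2
After 7 (gather 1 hemp): hemp=3
After 8 (gather 1 hemp): hemp=4
After 9 (gather 1 sand): hemp=4 sand=1
After 10 (gather 3 hemp): hemp=7 sand=1
After 11 (gather 2 hemp): hemp=9 sand=1
After 12 (consume 2 hemp): hemp=7 sand=1
After 13 (gather 2 sand): hemp=7 sand=3
After 14 (consume 5 hemp): hemp=2 sand=3
After 15 (consume 1 hemp): hemp=1 sand=3
After 16 (gather 2 flax): flax=2 hemp=1 sand=3
After 17 (craft shield): flax=1 hemp=1 shield=1
After 18 (consume 1 flax): hemp=1 shield=1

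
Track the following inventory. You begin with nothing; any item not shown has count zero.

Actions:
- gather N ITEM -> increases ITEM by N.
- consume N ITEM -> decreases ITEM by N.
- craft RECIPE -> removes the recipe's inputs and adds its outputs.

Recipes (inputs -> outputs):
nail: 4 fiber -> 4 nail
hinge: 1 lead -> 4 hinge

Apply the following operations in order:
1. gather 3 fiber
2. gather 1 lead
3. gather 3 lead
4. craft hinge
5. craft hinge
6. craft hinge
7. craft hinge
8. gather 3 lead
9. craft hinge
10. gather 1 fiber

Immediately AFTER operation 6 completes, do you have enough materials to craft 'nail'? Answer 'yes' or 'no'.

After 1 (gather 3 fiber): fiber=3
After 2 (gather 1 lead): fiber=3 lead=1
After 3 (gather 3 lead): fiber=3 lead=4
After 4 (craft hinge): fiber=3 hinge=4 lead=3
After 5 (craft hinge): fiber=3 hinge=8 lead=2
After 6 (craft hinge): fiber=3 hinge=12 lead=1

Answer: no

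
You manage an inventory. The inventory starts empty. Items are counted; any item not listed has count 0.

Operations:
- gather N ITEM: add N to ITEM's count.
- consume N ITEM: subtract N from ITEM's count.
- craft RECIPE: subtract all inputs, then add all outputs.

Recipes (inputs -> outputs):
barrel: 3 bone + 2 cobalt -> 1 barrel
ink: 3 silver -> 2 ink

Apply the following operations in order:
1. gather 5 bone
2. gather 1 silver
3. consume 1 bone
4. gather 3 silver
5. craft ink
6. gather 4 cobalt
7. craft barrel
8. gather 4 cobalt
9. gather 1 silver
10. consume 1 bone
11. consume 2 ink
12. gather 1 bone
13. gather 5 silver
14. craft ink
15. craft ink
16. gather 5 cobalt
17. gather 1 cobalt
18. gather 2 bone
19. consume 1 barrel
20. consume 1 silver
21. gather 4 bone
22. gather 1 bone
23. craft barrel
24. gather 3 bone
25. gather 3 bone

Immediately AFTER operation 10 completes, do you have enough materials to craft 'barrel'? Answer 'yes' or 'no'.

Answer: no

Derivation:
After 1 (gather 5 bone): bone=5
After 2 (gather 1 silver): bone=5 silver=1
After 3 (consume 1 bone): bone=4 silver=1
After 4 (gather 3 silver): bone=4 silver=4
After 5 (craft ink): bone=4 ink=2 silver=1
After 6 (gather 4 cobalt): bone=4 cobalt=4 ink=2 silver=1
After 7 (craft barrel): barrel=1 bone=1 cobalt=2 ink=2 silver=1
After 8 (gather 4 cobalt): barrel=1 bone=1 cobalt=6 ink=2 silver=1
After 9 (gather 1 silver): barrel=1 bone=1 cobalt=6 ink=2 silver=2
After 10 (consume 1 bone): barrel=1 cobalt=6 ink=2 silver=2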